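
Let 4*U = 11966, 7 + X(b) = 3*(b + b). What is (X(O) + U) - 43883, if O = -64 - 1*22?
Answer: -82829/2 ≈ -41415.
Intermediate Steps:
O = -86 (O = -64 - 22 = -86)
X(b) = -7 + 6*b (X(b) = -7 + 3*(b + b) = -7 + 3*(2*b) = -7 + 6*b)
U = 5983/2 (U = (¼)*11966 = 5983/2 ≈ 2991.5)
(X(O) + U) - 43883 = ((-7 + 6*(-86)) + 5983/2) - 43883 = ((-7 - 516) + 5983/2) - 43883 = (-523 + 5983/2) - 43883 = 4937/2 - 43883 = -82829/2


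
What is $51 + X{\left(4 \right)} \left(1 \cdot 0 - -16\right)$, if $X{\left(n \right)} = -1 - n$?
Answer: $-29$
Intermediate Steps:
$51 + X{\left(4 \right)} \left(1 \cdot 0 - -16\right) = 51 + \left(-1 - 4\right) \left(1 \cdot 0 - -16\right) = 51 + \left(-1 - 4\right) \left(0 + 16\right) = 51 - 80 = -29$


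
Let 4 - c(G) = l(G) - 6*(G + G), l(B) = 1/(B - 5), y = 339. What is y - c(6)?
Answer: 264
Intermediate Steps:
l(B) = 1/(-5 + B)
c(G) = 4 - 1/(-5 + G) + 12*G (c(G) = 4 - (1/(-5 + G) - 6*(G + G)) = 4 - (1/(-5 + G) - 6*2*G) = 4 - (1/(-5 + G) - 12*G) = 4 + (-1/(-5 + G) + 12*G) = 4 - 1/(-5 + G) + 12*G)
y - c(6) = 339 - (-21 - 56*6 + 12*6**2)/(-5 + 6) = 339 - (-21 - 336 + 12*36)/1 = 339 - (-21 - 336 + 432) = 339 - 75 = 264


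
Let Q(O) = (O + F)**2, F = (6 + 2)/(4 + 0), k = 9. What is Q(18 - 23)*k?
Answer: 81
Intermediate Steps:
F = 2 (F = 8/4 = 8*(1/4) = 2)
Q(O) = (2 + O)**2 (Q(O) = (O + 2)**2 = (2 + O)**2)
Q(18 - 23)*k = (2 + (18 - 23))**2*9 = (2 - 5)**2*9 = (-3)**2*9 = 9*9 = 81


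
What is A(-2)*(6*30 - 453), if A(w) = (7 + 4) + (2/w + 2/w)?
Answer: -2457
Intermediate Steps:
A(w) = 11 + 4/w
A(-2)*(6*30 - 453) = (11 + 4/(-2))*(6*30 - 453) = (11 + 4*(-½))*(180 - 453) = (11 - 2)*(-273) = 9*(-273) = -2457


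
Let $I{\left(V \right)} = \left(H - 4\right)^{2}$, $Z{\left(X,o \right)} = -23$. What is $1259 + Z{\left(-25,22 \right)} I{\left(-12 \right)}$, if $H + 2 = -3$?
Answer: $-604$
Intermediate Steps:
$H = -5$ ($H = -2 - 3 = -5$)
$I{\left(V \right)} = 81$ ($I{\left(V \right)} = \left(-5 - 4\right)^{2} = \left(-9\right)^{2} = 81$)
$1259 + Z{\left(-25,22 \right)} I{\left(-12 \right)} = 1259 - 1863 = -604$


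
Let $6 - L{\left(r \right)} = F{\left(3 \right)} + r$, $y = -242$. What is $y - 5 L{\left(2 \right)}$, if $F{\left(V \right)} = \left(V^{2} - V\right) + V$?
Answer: $-217$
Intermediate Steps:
$F{\left(V \right)} = V^{2}$
$L{\left(r \right)} = -3 - r$ ($L{\left(r \right)} = 6 - \left(3^{2} + r\right) = 6 - \left(9 + r\right) = -3 - r$)
$y - 5 L{\left(2 \right)} = -242 - 5 \left(-3 - 2\right) = -242 - 5 \left(-5\right) = -242 - -25 = -242 + 25 = -217$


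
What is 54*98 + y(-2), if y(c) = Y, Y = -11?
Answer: 5281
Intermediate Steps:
y(c) = -11
54*98 + y(-2) = 54*98 - 11 = 5292 - 11 = 5281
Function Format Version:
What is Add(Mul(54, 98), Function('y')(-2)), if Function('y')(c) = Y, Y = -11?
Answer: 5281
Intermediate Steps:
Function('y')(c) = -11
Add(Mul(54, 98), Function('y')(-2)) = Add(Mul(54, 98), -11) = Add(5292, -11) = 5281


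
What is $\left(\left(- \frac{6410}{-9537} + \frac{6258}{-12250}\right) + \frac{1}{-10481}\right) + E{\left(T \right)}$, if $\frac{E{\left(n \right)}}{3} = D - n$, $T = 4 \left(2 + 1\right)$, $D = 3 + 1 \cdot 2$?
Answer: $- \frac{1822619280259}{87462634875} \approx -20.839$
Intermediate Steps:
$D = 5$ ($D = 3 + 2 = 5$)
$T = 12$ ($T = 4 \cdot 3 = 12$)
$E{\left(n \right)} = 15 - 3 n$ ($E{\left(n \right)} = 3 \left(5 - n\right) = 15 - 3 n$)
$\left(\left(- \frac{6410}{-9537} + \frac{6258}{-12250}\right) + \frac{1}{-10481}\right) + E{\left(T \right)} = \left(\left(- \frac{6410}{-9537} + \frac{6258}{-12250}\right) + \frac{1}{-10481}\right) + \left(15 - 36\right) = \left(\left(\left(-6410\right) \left(- \frac{1}{9537}\right) + 6258 \left(- \frac{1}{12250}\right)\right) - \frac{1}{10481}\right) + \left(15 - 36\right) = \left(\left(\frac{6410}{9537} - \frac{447}{875}\right) - \frac{1}{10481}\right) - 21 = \left(\frac{1345711}{8344875} - \frac{1}{10481}\right) - 21 = \frac{14096052116}{87462634875} - 21 = - \frac{1822619280259}{87462634875}$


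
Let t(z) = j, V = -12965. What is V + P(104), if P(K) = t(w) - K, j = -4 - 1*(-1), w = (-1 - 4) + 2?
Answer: -13072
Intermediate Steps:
w = -3 (w = -5 + 2 = -3)
j = -3 (j = -4 + 1 = -3)
t(z) = -3
P(K) = -3 - K
V + P(104) = -12965 + (-3 - 1*104) = -12965 + (-3 - 104) = -12965 - 107 = -13072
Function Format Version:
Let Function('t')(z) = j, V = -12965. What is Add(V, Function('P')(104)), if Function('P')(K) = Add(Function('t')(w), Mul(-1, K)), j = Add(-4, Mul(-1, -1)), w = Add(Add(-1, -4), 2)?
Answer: -13072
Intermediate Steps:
w = -3 (w = Add(-5, 2) = -3)
j = -3 (j = Add(-4, 1) = -3)
Function('t')(z) = -3
Function('P')(K) = Add(-3, Mul(-1, K))
Add(V, Function('P')(104)) = Add(-12965, Add(-3, Mul(-1, 104))) = Add(-12965, Add(-3, -104)) = Add(-12965, -107) = -13072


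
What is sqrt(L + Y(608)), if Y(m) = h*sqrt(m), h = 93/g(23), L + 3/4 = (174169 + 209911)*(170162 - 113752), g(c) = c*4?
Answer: sqrt(45845156123213 + 8556*sqrt(38))/46 ≈ 1.4719e+5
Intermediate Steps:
g(c) = 4*c
L = 86663811197/4 (L = -3/4 + (174169 + 209911)*(170162 - 113752) = -3/4 + 384080*56410 = -3/4 + 21665952800 = 86663811197/4 ≈ 2.1666e+10)
h = 93/92 (h = 93/((4*23)) = 93/92 ≈ 1.0109)
Y(m) = 93*sqrt(m)/92
sqrt(L + Y(608)) = sqrt(86663811197/4 + 93*sqrt(608)/92) = sqrt(86663811197/4 + 93*(4*sqrt(38))/92) = sqrt(86663811197/4 + 93*sqrt(38)/23)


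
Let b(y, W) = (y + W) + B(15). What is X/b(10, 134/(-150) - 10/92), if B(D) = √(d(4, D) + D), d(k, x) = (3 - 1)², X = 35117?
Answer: 3760972756950/737520349 - 417980092500*√19/737520349 ≈ 2629.1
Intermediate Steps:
d(k, x) = 4 (d(k, x) = 2² = 4)
B(D) = √(4 + D)
b(y, W) = W + y + √19 (b(y, W) = (y + W) + √(4 + 15) = (W + y) + √19 = W + y + √19)
X/b(10, 134/(-150) - 10/92) = 35117/((134/(-150) - 10/92) + 10 + √19) = 35117/((134*(-1/150) - 10*1/92) + 10 + √19) = 35117/((-67/75 - 5/46) + 10 + √19) = 35117/(-3457/3450 + 10 + √19) = 35117/(31043/3450 + √19)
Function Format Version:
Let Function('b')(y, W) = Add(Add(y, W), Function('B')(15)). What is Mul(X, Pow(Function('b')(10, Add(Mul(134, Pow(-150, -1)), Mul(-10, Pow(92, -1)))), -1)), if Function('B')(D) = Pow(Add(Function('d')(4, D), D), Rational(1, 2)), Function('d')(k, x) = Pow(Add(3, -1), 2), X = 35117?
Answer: Add(Rational(3760972756950, 737520349), Mul(Rational(-417980092500, 737520349), Pow(19, Rational(1, 2)))) ≈ 2629.1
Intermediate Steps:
Function('d')(k, x) = 4 (Function('d')(k, x) = Pow(2, 2) = 4)
Function('B')(D) = Pow(Add(4, D), Rational(1, 2))
Function('b')(y, W) = Add(W, y, Pow(19, Rational(1, 2))) (Function('b')(y, W) = Add(Add(y, W), Pow(Add(4, 15), Rational(1, 2))) = Add(Add(W, y), Pow(19, Rational(1, 2))) = Add(W, y, Pow(19, Rational(1, 2))))
Mul(X, Pow(Function('b')(10, Add(Mul(134, Pow(-150, -1)), Mul(-10, Pow(92, -1)))), -1)) = Mul(35117, Pow(Add(Add(Mul(134, Pow(-150, -1)), Mul(-10, Pow(92, -1))), 10, Pow(19, Rational(1, 2))), -1)) = Mul(35117, Pow(Add(Add(Mul(134, Rational(-1, 150)), Mul(-10, Rational(1, 92))), 10, Pow(19, Rational(1, 2))), -1)) = Mul(35117, Pow(Add(Add(Rational(-67, 75), Rational(-5, 46)), 10, Pow(19, Rational(1, 2))), -1)) = Mul(35117, Pow(Add(Rational(-3457, 3450), 10, Pow(19, Rational(1, 2))), -1)) = Mul(35117, Pow(Add(Rational(31043, 3450), Pow(19, Rational(1, 2))), -1))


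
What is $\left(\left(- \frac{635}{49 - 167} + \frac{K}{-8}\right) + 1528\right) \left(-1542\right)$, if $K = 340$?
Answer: $- \frac{135637404}{59} \approx -2.2989 \cdot 10^{6}$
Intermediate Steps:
$\left(\left(- \frac{635}{49 - 167} + \frac{K}{-8}\right) + 1528\right) \left(-1542\right) = \left(\left(- \frac{635}{49 - 167} + \frac{340}{-8}\right) + 1528\right) \left(-1542\right) = \left(\left(- \frac{635}{-118} + 340 \left(- \frac{1}{8}\right)\right) + 1528\right) \left(-1542\right) = \left(\left(\left(-635\right) \left(- \frac{1}{118}\right) - \frac{85}{2}\right) + 1528\right) \left(-1542\right) = \left(\left(\frac{635}{118} - \frac{85}{2}\right) + 1528\right) \left(-1542\right) = \left(- \frac{2190}{59} + 1528\right) \left(-1542\right) = \frac{87962}{59} \left(-1542\right) = - \frac{135637404}{59}$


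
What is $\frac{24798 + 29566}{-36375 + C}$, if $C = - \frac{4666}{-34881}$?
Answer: $- \frac{1896270684}{1268791709} \approx -1.4945$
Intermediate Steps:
$C = \frac{4666}{34881}$ ($C = \left(-4666\right) \left(- \frac{1}{34881}\right) = \frac{4666}{34881} \approx 0.13377$)
$\frac{24798 + 29566}{-36375 + C} = \frac{24798 + 29566}{-36375 + \frac{4666}{34881}} = \frac{54364}{- \frac{1268791709}{34881}} = 54364 \left(- \frac{34881}{1268791709}\right) = - \frac{1896270684}{1268791709}$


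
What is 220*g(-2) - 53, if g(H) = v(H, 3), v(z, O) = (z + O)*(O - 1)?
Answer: 387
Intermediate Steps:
v(z, O) = (-1 + O)*(O + z) (v(z, O) = (O + z)*(-1 + O) = (-1 + O)*(O + z))
g(H) = 6 + 2*H (g(H) = 3² - 1*3 - H + 3*H = 9 - 3 - H + 3*H = 6 + 2*H)
220*g(-2) - 53 = 220*(6 + 2*(-2)) - 53 = 220*(6 - 4) - 53 = 220*2 - 53 = 440 - 53 = 387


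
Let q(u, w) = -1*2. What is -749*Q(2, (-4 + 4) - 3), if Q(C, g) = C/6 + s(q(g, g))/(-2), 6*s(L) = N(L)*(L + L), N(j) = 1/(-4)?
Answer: -749/4 ≈ -187.25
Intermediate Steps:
N(j) = -¼
q(u, w) = -2
s(L) = -L/12 (s(L) = (-(L + L)/4)/6 = (-L/2)/6 = -L/12)
Q(C, g) = -1/12 + C/6 (Q(C, g) = C/6 - 1/12*(-2)/(-2) = C*(⅙) + (⅙)*(-½) = C/6 - 1/12 = -1/12 + C/6)
-749*Q(2, (-4 + 4) - 3) = -749*(-1/12 + (⅙)*2) = -749*(-1/12 + ⅓) = -749*¼ = -749/4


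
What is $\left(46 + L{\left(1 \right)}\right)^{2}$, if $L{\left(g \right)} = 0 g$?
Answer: $2116$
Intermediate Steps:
$L{\left(g \right)} = 0$
$\left(46 + L{\left(1 \right)}\right)^{2} = \left(46 + 0\right)^{2} = 46^{2} = 2116$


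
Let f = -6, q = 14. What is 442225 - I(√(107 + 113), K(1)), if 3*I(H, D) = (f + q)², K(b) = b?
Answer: 1326611/3 ≈ 4.4220e+5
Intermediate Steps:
I(H, D) = 64/3 (I(H, D) = (-6 + 14)²/3 = (⅓)*8² = (⅓)*64 = 64/3)
442225 - I(√(107 + 113), K(1)) = 442225 - 1*64/3 = 442225 - 64/3 = 1326611/3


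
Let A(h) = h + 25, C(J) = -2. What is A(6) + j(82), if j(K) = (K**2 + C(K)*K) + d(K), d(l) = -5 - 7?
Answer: 6579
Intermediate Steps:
d(l) = -12
A(h) = 25 + h
j(K) = -12 + K**2 - 2*K (j(K) = (K**2 - 2*K) - 12 = -12 + K**2 - 2*K)
A(6) + j(82) = (25 + 6) + (-12 + 82**2 - 2*82) = 31 + (-12 + 6724 - 164) = 31 + 6548 = 6579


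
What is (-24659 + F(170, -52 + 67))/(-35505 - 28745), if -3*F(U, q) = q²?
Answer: 12367/32125 ≈ 0.38496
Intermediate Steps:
F(U, q) = -q²/3
(-24659 + F(170, -52 + 67))/(-35505 - 28745) = (-24659 - (-52 + 67)²/3)/(-35505 - 28745) = (-24659 - ⅓*15²)/(-64250) = (-24659 - ⅓*225)*(-1/64250) = (-24659 - 75)*(-1/64250) = -24734*(-1/64250) = 12367/32125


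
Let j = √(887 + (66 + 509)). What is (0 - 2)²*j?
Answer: 4*√1462 ≈ 152.94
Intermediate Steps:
j = √1462 (j = √(887 + 575) = √1462 ≈ 38.236)
(0 - 2)²*j = (0 - 2)²*√1462 = (-2)²*√1462 = 4*√1462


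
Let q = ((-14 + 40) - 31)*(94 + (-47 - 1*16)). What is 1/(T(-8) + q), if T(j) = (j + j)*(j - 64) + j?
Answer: 1/989 ≈ 0.0010111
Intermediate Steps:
T(j) = j + 2*j*(-64 + j) (T(j) = (2*j)*(-64 + j) + j = 2*j*(-64 + j) + j = j + 2*j*(-64 + j))
q = -155 (q = (26 - 31)*(94 + (-47 - 16)) = -5*(94 - 63) = -5*31 = -155)
1/(T(-8) + q) = 1/(-8*(-127 + 2*(-8)) - 155) = 1/(-8*(-127 - 16) - 155) = 1/(-8*(-143) - 155) = 1/(1144 - 155) = 1/989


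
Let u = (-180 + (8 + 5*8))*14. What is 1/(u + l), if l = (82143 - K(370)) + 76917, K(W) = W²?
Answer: 1/20312 ≈ 4.9232e-5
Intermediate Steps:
u = -1848 (u = (-180 + (8 + 40))*14 = (-180 + 48)*14 = -132*14 = -1848)
l = 22160 (l = (82143 - 1*370²) + 76917 = (82143 - 1*136900) + 76917 = (82143 - 136900) + 76917 = -54757 + 76917 = 22160)
1/(u + l) = 1/(-1848 + 22160) = 1/20312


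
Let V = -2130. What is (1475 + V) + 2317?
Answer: 1662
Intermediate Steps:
(1475 + V) + 2317 = (1475 - 2130) + 2317 = -655 + 2317 = 1662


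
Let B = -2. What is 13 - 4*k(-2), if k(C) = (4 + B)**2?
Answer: -3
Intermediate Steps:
k(C) = 4 (k(C) = (4 - 2)**2 = 2**2 = 4)
13 - 4*k(-2) = 13 - 4*4 = 13 - 16 = -3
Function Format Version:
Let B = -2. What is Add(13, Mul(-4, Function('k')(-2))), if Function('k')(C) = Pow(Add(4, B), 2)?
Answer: -3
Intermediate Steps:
Function('k')(C) = 4 (Function('k')(C) = Pow(Add(4, -2), 2) = Pow(2, 2) = 4)
Add(13, Mul(-4, Function('k')(-2))) = Add(13, Mul(-4, 4)) = Add(13, -16) = -3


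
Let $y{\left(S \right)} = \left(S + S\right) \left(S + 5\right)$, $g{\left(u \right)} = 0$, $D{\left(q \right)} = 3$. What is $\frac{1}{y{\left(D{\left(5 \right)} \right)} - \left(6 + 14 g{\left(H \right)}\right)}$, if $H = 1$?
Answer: $\frac{1}{42} \approx 0.02381$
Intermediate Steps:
$y{\left(S \right)} = 2 S \left(5 + S\right)$
$\frac{1}{y{\left(D{\left(5 \right)} \right)} - \left(6 + 14 g{\left(H \right)}\right)} = \frac{1}{2 \cdot 3 \left(5 + 3\right) - 6} = \frac{1}{2 \cdot 3 \cdot 8 + \left(-6 + 0\right)} = \frac{1}{48 - 6} = \frac{1}{42}$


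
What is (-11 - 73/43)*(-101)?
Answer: 55146/43 ≈ 1282.5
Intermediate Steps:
(-11 - 73/43)*(-101) = -546/43*(-101) = 55146/43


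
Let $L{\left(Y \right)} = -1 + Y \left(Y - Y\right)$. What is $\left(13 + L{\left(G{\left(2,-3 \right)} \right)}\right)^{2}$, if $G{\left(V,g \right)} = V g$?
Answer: $144$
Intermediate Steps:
$L{\left(Y \right)} = -1$ ($L{\left(Y \right)} = -1 + Y 0 = -1 + 0 = -1$)
$\left(13 + L{\left(G{\left(2,-3 \right)} \right)}\right)^{2} = \left(13 - 1\right)^{2} = 12^{2} = 144$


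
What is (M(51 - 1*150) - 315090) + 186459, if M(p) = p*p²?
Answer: -1098930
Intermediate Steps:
M(p) = p³
(M(51 - 1*150) - 315090) + 186459 = ((51 - 1*150)³ - 315090) + 186459 = ((51 - 150)³ - 315090) + 186459 = ((-99)³ - 315090) + 186459 = (-970299 - 315090) + 186459 = -1285389 + 186459 = -1098930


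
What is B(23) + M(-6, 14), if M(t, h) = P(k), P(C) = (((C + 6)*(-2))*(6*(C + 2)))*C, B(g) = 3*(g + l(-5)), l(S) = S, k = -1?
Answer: 114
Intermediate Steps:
B(g) = -15 + 3*g (B(g) = 3*(g - 5) = 3*(-5 + g) = -15 + 3*g)
P(C) = C*(-12 - 2*C)*(12 + 6*C) (P(C) = (((6 + C)*(-2))*(6*(2 + C)))*C = ((-12 - 2*C)*(12 + 6*C))*C = C*(-12 - 2*C)*(12 + 6*C))
M(t, h) = 60 (M(t, h) = -12*(-1)*(12 + (-1)² + 8*(-1)) = -12*(-1)*(12 + 1 - 8) = -12*(-1)*5 = 60)
B(23) + M(-6, 14) = (-15 + 3*23) + 60 = (-15 + 69) + 60 = 54 + 60 = 114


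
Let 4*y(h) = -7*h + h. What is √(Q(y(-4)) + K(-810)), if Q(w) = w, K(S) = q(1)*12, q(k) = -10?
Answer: I*√114 ≈ 10.677*I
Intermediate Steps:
K(S) = -120 (K(S) = -10*12 = -120)
y(h) = -3*h/2 (y(h) = (-7*h + h)/4 = (-6*h)/4 = -3*h/2)
√(Q(y(-4)) + K(-810)) = √(-3/2*(-4) - 120) = √(6 - 120) = √(-114) = I*√114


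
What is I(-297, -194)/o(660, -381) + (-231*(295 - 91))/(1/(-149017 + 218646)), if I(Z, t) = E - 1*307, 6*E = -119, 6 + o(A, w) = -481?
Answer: -9587657620351/2922 ≈ -3.2812e+9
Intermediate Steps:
o(A, w) = -487 (o(A, w) = -6 - 481 = -487)
E = -119/6 (E = (1/6)*(-119) = -119/6 ≈ -19.833)
I(Z, t) = -1961/6 (I(Z, t) = -119/6 - 1*307 = -119/6 - 307 = -1961/6)
I(-297, -194)/o(660, -381) + (-231*(295 - 91))/(1/(-149017 + 218646)) = -1961/6/(-487) + (-231*(295 - 91))/(1/(-149017 + 218646)) = -1961/6*(-1/487) + (-231*204)/(1/69629) = 1961/2922 - 47124/1/69629 = 1961/2922 - 47124*69629 = 1961/2922 - 3281196996 = -9587657620351/2922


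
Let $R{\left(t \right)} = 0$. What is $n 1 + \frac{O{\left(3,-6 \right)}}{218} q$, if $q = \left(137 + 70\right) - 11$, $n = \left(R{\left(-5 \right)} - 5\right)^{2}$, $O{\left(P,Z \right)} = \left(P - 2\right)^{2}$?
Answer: $\frac{2823}{109} \approx 25.899$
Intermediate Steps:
$O{\left(P,Z \right)} = \left(-2 + P\right)^{2}$
$n = 25$ ($n = \left(0 - 5\right)^{2} = \left(-5\right)^{2} = 25$)
$q = 196$ ($q = 207 - 11 = 196$)
$n 1 + \frac{O{\left(3,-6 \right)}}{218} q = 25 \cdot 1 + \frac{\left(-2 + 3\right)^{2}}{218} \cdot 196 = 25 + 1^{2} \cdot \frac{1}{218} \cdot 196 = 25 + 1 \cdot \frac{1}{218} \cdot 196 = 25 + \frac{1}{218} \cdot 196 = 25 + \frac{98}{109} = \frac{2823}{109}$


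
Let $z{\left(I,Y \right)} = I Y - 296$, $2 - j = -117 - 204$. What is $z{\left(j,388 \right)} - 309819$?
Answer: $-184791$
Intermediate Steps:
$j = 323$ ($j = 2 - \left(-117 - 204\right) = 2 - -321 = 2 + 321 = 323$)
$z{\left(I,Y \right)} = -296 + I Y$
$z{\left(j,388 \right)} - 309819 = \left(-296 + 323 \cdot 388\right) - 309819 = \left(-296 + 125324\right) - 309819 = 125028 - 309819 = -184791$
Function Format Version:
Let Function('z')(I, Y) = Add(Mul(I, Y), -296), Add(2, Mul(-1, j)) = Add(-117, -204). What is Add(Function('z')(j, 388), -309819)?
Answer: -184791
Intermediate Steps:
j = 323 (j = Add(2, Mul(-1, Add(-117, -204))) = Add(2, Mul(-1, -321)) = Add(2, 321) = 323)
Function('z')(I, Y) = Add(-296, Mul(I, Y))
Add(Function('z')(j, 388), -309819) = Add(Add(-296, Mul(323, 388)), -309819) = Add(Add(-296, 125324), -309819) = Add(125028, -309819) = -184791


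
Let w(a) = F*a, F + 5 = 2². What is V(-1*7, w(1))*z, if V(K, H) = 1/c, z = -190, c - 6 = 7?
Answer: -190/13 ≈ -14.615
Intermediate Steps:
c = 13 (c = 6 + 7 = 13)
F = -1 (F = -5 + 2² = -5 + 4 = -1)
w(a) = -a
V(K, H) = 1/13
V(-1*7, w(1))*z = (1/13)*(-190) = -190/13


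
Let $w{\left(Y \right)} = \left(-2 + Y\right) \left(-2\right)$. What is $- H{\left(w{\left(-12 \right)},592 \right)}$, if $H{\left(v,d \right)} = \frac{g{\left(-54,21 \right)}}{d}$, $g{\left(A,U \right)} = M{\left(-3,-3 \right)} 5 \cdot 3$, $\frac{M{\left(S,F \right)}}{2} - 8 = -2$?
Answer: $- \frac{45}{148} \approx -0.30405$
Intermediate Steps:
$w{\left(Y \right)} = 4 - 2 Y$
$M{\left(S,F \right)} = 12$ ($M{\left(S,F \right)} = 16 + 2 \left(-2\right) = 16 - 4 = 12$)
$g{\left(A,U \right)} = 180$ ($g{\left(A,U \right)} = 12 \cdot 5 \cdot 3 = 60 \cdot 3 = 180$)
$H{\left(v,d \right)} = \frac{180}{d}$
$- H{\left(w{\left(-12 \right)},592 \right)} = - \frac{180}{592} = \left(-1\right) \frac{45}{148} = - \frac{45}{148}$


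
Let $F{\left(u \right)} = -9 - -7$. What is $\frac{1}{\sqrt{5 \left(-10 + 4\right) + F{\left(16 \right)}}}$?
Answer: $- \frac{i \sqrt{2}}{8} \approx - 0.17678 i$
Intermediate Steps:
$F{\left(u \right)} = -2$ ($F{\left(u \right)} = -9 + 7 = -2$)
$\frac{1}{\sqrt{5 \left(-10 + 4\right) + F{\left(16 \right)}}} = \frac{1}{\sqrt{5 \left(-10 + 4\right) - 2}} = \frac{1}{\sqrt{5 \left(-6\right) - 2}} = \frac{1}{\sqrt{-30 - 2}} = \frac{1}{\sqrt{-32}} = \frac{1}{4 i \sqrt{2}} = - \frac{i \sqrt{2}}{8}$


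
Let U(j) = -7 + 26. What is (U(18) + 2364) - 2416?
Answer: -33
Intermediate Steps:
U(j) = 19
(U(18) + 2364) - 2416 = (19 + 2364) - 2416 = 2383 - 2416 = -33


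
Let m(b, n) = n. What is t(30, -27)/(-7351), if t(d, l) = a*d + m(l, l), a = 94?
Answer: -2793/7351 ≈ -0.37995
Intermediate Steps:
t(d, l) = l + 94*d (t(d, l) = 94*d + l = l + 94*d)
t(30, -27)/(-7351) = (-27 + 94*30)/(-7351) = (-27 + 2820)*(-1/7351) = 2793*(-1/7351) = -2793/7351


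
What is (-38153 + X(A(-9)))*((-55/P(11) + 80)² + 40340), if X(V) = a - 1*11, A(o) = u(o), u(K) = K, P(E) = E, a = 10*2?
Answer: -1753288960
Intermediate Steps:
a = 20
A(o) = o
X(V) = 9 (X(V) = 20 - 1*11 = 20 - 11 = 9)
(-38153 + X(A(-9)))*((-55/P(11) + 80)² + 40340) = (-38153 + 9)*((-55/11 + 80)² + 40340) = -38144*((-55*1/11 + 80)² + 40340) = -38144*((-5 + 80)² + 40340) = -38144*(75² + 40340) = -38144*(5625 + 40340) = -38144*45965 = -1753288960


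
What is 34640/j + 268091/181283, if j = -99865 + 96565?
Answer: -269747141/29911695 ≈ -9.0181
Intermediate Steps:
j = -3300
34640/j + 268091/181283 = 34640/(-3300) + 268091/181283 = 34640*(-1/3300) + 268091*(1/181283) = -1732/165 + 268091/181283 = -269747141/29911695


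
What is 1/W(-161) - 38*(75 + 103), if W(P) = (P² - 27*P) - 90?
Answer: -204123991/30178 ≈ -6764.0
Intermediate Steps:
W(P) = -90 + P² - 27*P
1/W(-161) - 38*(75 + 103) = 1/(-90 + (-161)² - 27*(-161)) - 38*(75 + 103) = 1/(-90 + 25921 + 4347) - 38*178 = 1/30178 - 6764 = -204123991/30178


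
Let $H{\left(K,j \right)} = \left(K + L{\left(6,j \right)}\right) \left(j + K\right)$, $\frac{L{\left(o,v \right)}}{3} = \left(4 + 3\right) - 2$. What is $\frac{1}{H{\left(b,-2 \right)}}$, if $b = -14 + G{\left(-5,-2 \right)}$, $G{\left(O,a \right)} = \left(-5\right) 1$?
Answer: $\frac{1}{84} \approx 0.011905$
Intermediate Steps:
$G{\left(O,a \right)} = -5$
$L{\left(o,v \right)} = 15$ ($L{\left(o,v \right)} = 3 \left(\left(4 + 3\right) - 2\right) = 3 \left(7 - 2\right) = 3 \cdot 5 = 15$)
$b = -19$ ($b = -14 - 5 = -19$)
$H{\left(K,j \right)} = \left(15 + K\right) \left(K + j\right)$ ($H{\left(K,j \right)} = \left(K + 15\right) \left(j + K\right) = \left(15 + K\right) \left(K + j\right)$)
$\frac{1}{H{\left(b,-2 \right)}} = \frac{1}{\left(-19\right)^{2} + 15 \left(-19\right) + 15 \left(-2\right) - -38} = \frac{1}{361 - 285 - 30 + 38} = \frac{1}{84}$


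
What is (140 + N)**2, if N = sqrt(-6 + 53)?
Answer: (140 + sqrt(47))**2 ≈ 21567.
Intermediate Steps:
N = sqrt(47) ≈ 6.8557
(140 + N)**2 = (140 + sqrt(47))**2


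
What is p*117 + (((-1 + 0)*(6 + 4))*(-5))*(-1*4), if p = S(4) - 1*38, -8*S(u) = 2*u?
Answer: -4763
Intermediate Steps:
S(u) = -u/4
p = -39 (p = -¼*4 - 1*38 = -1 - 38 = -39)
p*117 + (((-1 + 0)*(6 + 4))*(-5))*(-1*4) = -39*117 + (((-1 + 0)*(6 + 4))*(-5))*(-1*4) = -4563 + (-1*10*(-5))*(-4) = -4563 - 10*(-5)*(-4) = -4563 + 50*(-4) = -4563 - 200 = -4763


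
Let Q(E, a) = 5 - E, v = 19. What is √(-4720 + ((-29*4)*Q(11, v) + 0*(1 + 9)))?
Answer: 2*I*√1006 ≈ 63.435*I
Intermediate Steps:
√(-4720 + ((-29*4)*Q(11, v) + 0*(1 + 9))) = √(-4720 + ((-29*4)*(5 - 1*11) + 0*(1 + 9))) = √(-4720 + (-116*(5 - 11) + 0*10)) = √(-4720 + (-116*(-6) + 0)) = √(-4720 + (696 + 0)) = √(-4720 + 696) = √(-4024) = 2*I*√1006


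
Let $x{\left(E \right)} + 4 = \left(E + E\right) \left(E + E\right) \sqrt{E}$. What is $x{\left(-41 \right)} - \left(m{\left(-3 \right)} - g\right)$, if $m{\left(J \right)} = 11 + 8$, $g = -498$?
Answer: $-521 + 6724 i \sqrt{41} \approx -521.0 + 43055.0 i$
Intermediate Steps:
$m{\left(J \right)} = 19$
$x{\left(E \right)} = -4 + 4 E^{\frac{5}{2}}$ ($x{\left(E \right)} = -4 + \left(E + E\right) \left(E + E\right) \sqrt{E} = -4 + 2 E 2 E \sqrt{E} = -4 + 4 E^{2} \sqrt{E} = -4 + 4 E^{\frac{5}{2}}$)
$x{\left(-41 \right)} - \left(m{\left(-3 \right)} - g\right) = \left(-4 + 4 \left(-41\right)^{\frac{5}{2}}\right) - \left(19 - -498\right) = \left(-4 + 4 \cdot 1681 i \sqrt{41}\right) - \left(19 + 498\right) = \left(-4 + 6724 i \sqrt{41}\right) - 517 = -521 + 6724 i \sqrt{41}$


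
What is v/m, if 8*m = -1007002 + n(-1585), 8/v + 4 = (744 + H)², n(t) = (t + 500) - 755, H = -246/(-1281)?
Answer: -182329/1591716915677652 ≈ -1.1455e-10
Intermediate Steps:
H = 82/427 (H = -246*(-1/1281) = 82/427 ≈ 0.19204)
n(t) = -255 + t (n(t) = (500 + t) - 755 = -255 + t)
v = 182329/12622130448 (v = 8/(-4 + (744 + 82/427)²) = 8/(-4 + (317770/427)²) = 8/(-4 + 100977772900/182329) = 8/(100977043584/182329) = 8*(182329/100977043584) = 182329/12622130448 ≈ 1.4445e-5)
m = -504421/4 (m = (-1007002 + (-255 - 1585))/8 = (-1007002 - 1840)/8 = (⅛)*(-1008842) = -504421/4 ≈ -1.2611e+5)
v/m = 182329/(12622130448*(-504421/4)) = (182329/12622130448)*(-4/504421) = -182329/1591716915677652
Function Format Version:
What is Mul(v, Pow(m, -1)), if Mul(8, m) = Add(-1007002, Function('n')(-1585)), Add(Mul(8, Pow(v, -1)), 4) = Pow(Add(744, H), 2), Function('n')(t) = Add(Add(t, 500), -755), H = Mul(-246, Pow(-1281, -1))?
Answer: Rational(-182329, 1591716915677652) ≈ -1.1455e-10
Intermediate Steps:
H = Rational(82, 427) (H = Mul(-246, Rational(-1, 1281)) = Rational(82, 427) ≈ 0.19204)
Function('n')(t) = Add(-255, t) (Function('n')(t) = Add(Add(500, t), -755) = Add(-255, t))
v = Rational(182329, 12622130448) (v = Mul(8, Pow(Add(-4, Pow(Add(744, Rational(82, 427)), 2)), -1)) = Mul(8, Pow(Add(-4, Pow(Rational(317770, 427), 2)), -1)) = Mul(8, Pow(Add(-4, Rational(100977772900, 182329)), -1)) = Mul(8, Pow(Rational(100977043584, 182329), -1)) = Mul(8, Rational(182329, 100977043584)) = Rational(182329, 12622130448) ≈ 1.4445e-5)
m = Rational(-504421, 4) (m = Mul(Rational(1, 8), Add(-1007002, Add(-255, -1585))) = Mul(Rational(1, 8), Add(-1007002, -1840)) = Mul(Rational(1, 8), -1008842) = Rational(-504421, 4) ≈ -1.2611e+5)
Mul(v, Pow(m, -1)) = Mul(Rational(182329, 12622130448), Pow(Rational(-504421, 4), -1)) = Mul(Rational(182329, 12622130448), Rational(-4, 504421)) = Rational(-182329, 1591716915677652)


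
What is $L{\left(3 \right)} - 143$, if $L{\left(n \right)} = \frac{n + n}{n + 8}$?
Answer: $- \frac{1567}{11} \approx -142.45$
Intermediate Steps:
$L{\left(n \right)} = \frac{2 n}{8 + n}$
$L{\left(3 \right)} - 143 = 2 \cdot 3 \frac{1}{8 + 3} - 143 = 2 \cdot 3 \cdot \frac{1}{11} - 143 = \frac{6}{11} - 143 = - \frac{1567}{11}$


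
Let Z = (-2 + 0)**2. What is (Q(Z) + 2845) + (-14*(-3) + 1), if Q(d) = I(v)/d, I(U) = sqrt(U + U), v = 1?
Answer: 2888 + sqrt(2)/4 ≈ 2888.4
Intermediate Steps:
I(U) = sqrt(2)*sqrt(U) (I(U) = sqrt(2*U) = sqrt(2)*sqrt(U))
Z = 4 (Z = (-2)**2 = 4)
Q(d) = sqrt(2)/d (Q(d) = (sqrt(2)*sqrt(1))/d = (sqrt(2)*1)/d = sqrt(2)/d)
(Q(Z) + 2845) + (-14*(-3) + 1) = (sqrt(2)/4 + 2845) + (-14*(-3) + 1) = (sqrt(2)*(1/4) + 2845) + (42 + 1) = (sqrt(2)/4 + 2845) + 43 = (2845 + sqrt(2)/4) + 43 = 2888 + sqrt(2)/4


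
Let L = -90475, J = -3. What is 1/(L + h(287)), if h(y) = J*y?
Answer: -1/91336 ≈ -1.0949e-5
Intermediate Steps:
h(y) = -3*y
1/(L + h(287)) = 1/(-90475 - 3*287) = 1/(-90475 - 861) = 1/(-91336) = -1/91336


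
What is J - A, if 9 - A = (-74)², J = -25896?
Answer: -20429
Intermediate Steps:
A = -5467 (A = 9 - 1*(-74)² = 9 - 1*5476 = 9 - 5476 = -5467)
J - A = -25896 - 1*(-5467) = -25896 + 5467 = -20429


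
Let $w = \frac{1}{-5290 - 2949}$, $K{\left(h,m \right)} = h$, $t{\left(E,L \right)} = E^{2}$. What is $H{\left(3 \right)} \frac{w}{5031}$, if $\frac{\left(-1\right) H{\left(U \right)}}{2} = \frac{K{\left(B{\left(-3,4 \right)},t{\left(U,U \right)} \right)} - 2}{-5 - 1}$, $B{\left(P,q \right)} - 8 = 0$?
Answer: $- \frac{2}{41450409} \approx -4.825 \cdot 10^{-8}$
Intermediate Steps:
$B{\left(P,q \right)} = 8$ ($B{\left(P,q \right)} = 8 + 0 = 8$)
$H{\left(U \right)} = 2$ ($H{\left(U \right)} = - 2 \frac{8 - 2}{-5 - 1} = - 2 \frac{6}{-6} = - 2 \cdot 6 \left(- \frac{1}{6}\right) = \left(-2\right) \left(-1\right) = 2$)
$w = - \frac{1}{8239}$ ($w = \frac{1}{-8239} = - \frac{1}{8239} \approx -0.00012137$)
$H{\left(3 \right)} \frac{w}{5031} = 2 \left(- \frac{1}{8239 \cdot 5031}\right) = 2 \left(\left(- \frac{1}{8239}\right) \frac{1}{5031}\right) = 2 \left(- \frac{1}{41450409}\right) = - \frac{2}{41450409}$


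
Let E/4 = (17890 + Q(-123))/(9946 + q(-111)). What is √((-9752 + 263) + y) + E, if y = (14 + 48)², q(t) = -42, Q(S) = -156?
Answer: 8867/1238 + I*√5645 ≈ 7.1624 + 75.133*I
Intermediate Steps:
y = 3844 (y = 62² = 3844)
E = 8867/1238 (E = 4*((17890 - 156)/(9946 - 42)) = 4*(17734/9904) = 4*(17734*(1/9904)) = 4*(8867/4952) = 8867/1238 ≈ 7.1624)
√((-9752 + 263) + y) + E = √((-9752 + 263) + 3844) + 8867/1238 = √(-9489 + 3844) + 8867/1238 = √(-5645) + 8867/1238 = I*√5645 + 8867/1238 = 8867/1238 + I*√5645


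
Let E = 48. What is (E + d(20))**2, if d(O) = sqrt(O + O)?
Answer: 2344 + 192*sqrt(10) ≈ 2951.2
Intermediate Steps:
d(O) = sqrt(2)*sqrt(O) (d(O) = sqrt(2*O) = sqrt(2)*sqrt(O))
(E + d(20))**2 = (48 + sqrt(2)*sqrt(20))**2 = (48 + sqrt(2)*(2*sqrt(5)))**2 = (48 + 2*sqrt(10))**2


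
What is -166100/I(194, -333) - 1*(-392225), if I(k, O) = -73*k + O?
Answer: 1137093495/2899 ≈ 3.9224e+5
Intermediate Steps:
I(k, O) = O - 73*k
-166100/I(194, -333) - 1*(-392225) = -166100/(-333 - 73*194) - 1*(-392225) = -166100/(-333 - 14162) + 392225 = -166100/(-14495) + 392225 = -166100*(-1/14495) + 392225 = 33220/2899 + 392225 = 1137093495/2899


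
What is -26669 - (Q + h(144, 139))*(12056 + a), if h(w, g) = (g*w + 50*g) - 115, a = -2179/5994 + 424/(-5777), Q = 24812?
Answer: -135646220863931/217782 ≈ -6.2285e+8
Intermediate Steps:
a = -285463/653346 (a = -2179*1/5994 + 424*(-1/5777) = -2179/5994 - 8/109 = -285463/653346 ≈ -0.43692)
h(w, g) = -115 + 50*g + g*w (h(w, g) = (50*g + g*w) - 115 = -115 + 50*g + g*w)
-26669 - (Q + h(144, 139))*(12056 + a) = -26669 - (24812 + (-115 + 50*139 + 139*144))*(12056 - 285463/653346) = -26669 - (24812 + (-115 + 6950 + 20016))*7876453913/653346 = -26669 - (24812 + 26851)*7876453913/653346 = -26669 - 51663*7876453913/653346 = -26669 - 1*135640412835773/217782 = -26669 - 135640412835773/217782 = -135646220863931/217782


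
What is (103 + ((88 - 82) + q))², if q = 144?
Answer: 64009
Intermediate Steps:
(103 + ((88 - 82) + q))² = (103 + ((88 - 82) + 144))² = (103 + (6 + 144))² = (103 + 150)² = 253² = 64009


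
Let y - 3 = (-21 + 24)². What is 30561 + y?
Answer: 30573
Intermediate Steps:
y = 12 (y = 3 + (-21 + 24)² = 3 + 3² = 3 + 9 = 12)
30561 + y = 30561 + 12 = 30573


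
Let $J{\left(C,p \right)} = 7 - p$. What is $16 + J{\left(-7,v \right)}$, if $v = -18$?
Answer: $41$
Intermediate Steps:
$16 + J{\left(-7,v \right)} = 16 + \left(7 - -18\right) = 16 + \left(7 + 18\right) = 16 + 25 = 41$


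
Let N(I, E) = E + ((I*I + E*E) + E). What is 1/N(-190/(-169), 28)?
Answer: 28561/24027340 ≈ 0.0011887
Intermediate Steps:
N(I, E) = E² + I² + 2*E (N(I, E) = E + ((I² + E²) + E) = E + ((E² + I²) + E) = E + (E + E² + I²) = E² + I² + 2*E)
1/N(-190/(-169), 28) = 1/(28² + (-190/(-169))² + 2*28) = 1/(784 + (-190*(-1/169))² + 56) = 1/(784 + (190/169)² + 56) = 1/(784 + 36100/28561 + 56) = 1/(24027340/28561) = 28561/24027340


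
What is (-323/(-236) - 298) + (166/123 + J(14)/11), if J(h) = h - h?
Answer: -8571439/29028 ≈ -295.28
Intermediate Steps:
J(h) = 0
(-323/(-236) - 298) + (166/123 + J(14)/11) = (-323/(-236) - 298) + (166/123 + 0/11) = (-323*(-1/236) - 298) + (166*(1/123) + 0*(1/11)) = (323/236 - 298) + (166/123 + 0) = -70005/236 + 166/123 = -8571439/29028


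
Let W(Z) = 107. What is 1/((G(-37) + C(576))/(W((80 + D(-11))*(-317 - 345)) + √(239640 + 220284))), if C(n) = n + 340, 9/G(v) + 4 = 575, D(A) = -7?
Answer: 61097/523045 + 1142*√114981/523045 ≈ 0.85717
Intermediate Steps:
G(v) = 9/571 (G(v) = 9/(-4 + 575) = 9/571)
C(n) = 340 + n
1/((G(-37) + C(576))/(W((80 + D(-11))*(-317 - 345)) + √(239640 + 220284))) = 1/((9/571 + (340 + 576))/(107 + √(239640 + 220284))) = 1/((9/571 + 916)/(107 + √459924)) = 1/(523045/(571*(107 + 2*√114981))) = 61097/523045 + 1142*√114981/523045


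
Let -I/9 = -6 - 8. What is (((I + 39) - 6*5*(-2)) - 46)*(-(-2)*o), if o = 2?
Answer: 716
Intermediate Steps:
I = 126 (I = -9*(-6 - 8) = -9*(-14) = 126)
(((I + 39) - 6*5*(-2)) - 46)*(-(-2)*o) = (((126 + 39) - 6*5*(-2)) - 46)*(-(-2)*2) = ((165 - 30*(-2)) - 46)*(-2*(-2)) = ((165 - 1*(-60)) - 46)*4 = ((165 + 60) - 46)*4 = (225 - 46)*4 = 179*4 = 716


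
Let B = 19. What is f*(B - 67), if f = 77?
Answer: -3696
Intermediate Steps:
f*(B - 67) = 77*(19 - 67) = 77*(-48) = -3696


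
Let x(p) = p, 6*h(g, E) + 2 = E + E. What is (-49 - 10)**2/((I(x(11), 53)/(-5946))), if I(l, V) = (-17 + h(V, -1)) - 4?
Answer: 62094078/65 ≈ 9.5529e+5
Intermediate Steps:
h(g, E) = -1/3 + E/3 (h(g, E) = -1/3 + (E + E)/6 = -1/3 + (2*E)/6 = -1/3 + E/3)
I(l, V) = -65/3 (I(l, V) = (-17 + (-1/3 + (1/3)*(-1))) - 4 = (-17 + (-1/3 - 1/3)) - 4 = (-17 - 2/3) - 4 = -53/3 - 4 = -65/3)
(-49 - 10)**2/((I(x(11), 53)/(-5946))) = (-49 - 10)**2/((-65/3/(-5946))) = (-59)**2/((-65/3*(-1/5946))) = 3481/(65/17838) = 3481*(17838/65) = 62094078/65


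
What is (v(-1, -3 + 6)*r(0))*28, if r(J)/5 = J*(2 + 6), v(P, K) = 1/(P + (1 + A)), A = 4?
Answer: 0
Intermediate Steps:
v(P, K) = 1/(5 + P) (v(P, K) = 1/(P + (1 + 4)) = 1/(P + 5) = 1/(5 + P))
r(J) = 40*J (r(J) = 5*(J*(2 + 6)) = 5*(J*8) = 5*(8*J) = 40*J)
(v(-1, -3 + 6)*r(0))*28 = ((40*0)/(5 - 1))*28 = (0/4)*28 = ((¼)*0)*28 = 0*28 = 0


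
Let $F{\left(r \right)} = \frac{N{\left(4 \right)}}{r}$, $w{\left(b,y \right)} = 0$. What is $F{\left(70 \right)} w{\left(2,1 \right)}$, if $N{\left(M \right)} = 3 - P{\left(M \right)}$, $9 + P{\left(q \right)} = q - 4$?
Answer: $0$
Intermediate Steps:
$P{\left(q \right)} = -13 + q$ ($P{\left(q \right)} = -9 + \left(q - 4\right) = -9 + \left(-4 + q\right) = -13 + q$)
$N{\left(M \right)} = 16 - M$ ($N{\left(M \right)} = 3 - \left(-13 + M\right) = 16 - M$)
$F{\left(r \right)} = \frac{12}{r}$ ($F{\left(r \right)} = \frac{16 - 4}{r} = \frac{12}{r}$)
$F{\left(70 \right)} w{\left(2,1 \right)} = \frac{12}{70} \cdot 0 = 12 \cdot \frac{1}{70} \cdot 0 = \frac{6}{35} \cdot 0 = 0$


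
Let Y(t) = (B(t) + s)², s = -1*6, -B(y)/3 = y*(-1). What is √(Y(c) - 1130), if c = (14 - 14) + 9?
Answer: I*√689 ≈ 26.249*I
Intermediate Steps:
B(y) = 3*y (B(y) = -3*y*(-1) = -(-3)*y = 3*y)
s = -6
c = 9 (c = 0 + 9 = 9)
Y(t) = (-6 + 3*t)² (Y(t) = (3*t - 6)² = (-6 + 3*t)²)
√(Y(c) - 1130) = √(9*(-2 + 9)² - 1130) = √(9*7² - 1130) = √(9*49 - 1130) = √(441 - 1130) = √(-689) = I*√689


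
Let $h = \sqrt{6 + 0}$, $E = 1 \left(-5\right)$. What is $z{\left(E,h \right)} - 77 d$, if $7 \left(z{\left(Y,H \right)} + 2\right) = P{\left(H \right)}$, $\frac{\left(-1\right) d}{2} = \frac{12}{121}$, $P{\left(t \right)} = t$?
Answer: $\frac{146}{11} + \frac{\sqrt{6}}{7} \approx 13.623$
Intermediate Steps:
$E = -5$
$d = - \frac{24}{121}$ ($d = - 2 \cdot \frac{12}{121} = - 2 \cdot 12 \cdot \frac{1}{121} = \left(-2\right) \frac{12}{121} = - \frac{24}{121} \approx -0.19835$)
$h = \sqrt{6} \approx 2.4495$
$z{\left(Y,H \right)} = -2 + \frac{H}{7}$
$z{\left(E,h \right)} - 77 d = \left(-2 + \frac{\sqrt{6}}{7}\right) - - \frac{168}{11} = \left(-2 + \frac{\sqrt{6}}{7}\right) + \frac{168}{11} = \frac{146}{11} + \frac{\sqrt{6}}{7}$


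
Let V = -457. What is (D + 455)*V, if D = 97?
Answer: -252264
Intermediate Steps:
(D + 455)*V = (97 + 455)*(-457) = 552*(-457) = -252264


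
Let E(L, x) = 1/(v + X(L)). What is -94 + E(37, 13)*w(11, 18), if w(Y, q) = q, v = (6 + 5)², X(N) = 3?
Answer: -5819/62 ≈ -93.855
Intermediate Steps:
v = 121 (v = 11² = 121)
E(L, x) = 1/124 (E(L, x) = 1/(121 + 3) = 1/124)
-94 + E(37, 13)*w(11, 18) = -94 + (1/124)*18 = -94 + 9/62 = -5819/62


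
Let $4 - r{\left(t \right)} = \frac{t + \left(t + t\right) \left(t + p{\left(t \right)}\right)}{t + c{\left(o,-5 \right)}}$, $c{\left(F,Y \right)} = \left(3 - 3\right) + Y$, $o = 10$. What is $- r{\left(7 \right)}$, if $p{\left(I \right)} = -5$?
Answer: $\frac{27}{2} \approx 13.5$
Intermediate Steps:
$c{\left(F,Y \right)} = Y$ ($c{\left(F,Y \right)} = 0 + Y = Y$)
$r{\left(t \right)} = 4 - \frac{t + 2 t \left(-5 + t\right)}{-5 + t}$ ($r{\left(t \right)} = 4 - \frac{t + \left(t + t\right) \left(t - 5\right)}{t - 5} = 4 - \frac{t + 2 t \left(-5 + t\right)}{-5 + t}$)
$- r{\left(7 \right)} = - \frac{-20 - 2 \cdot 7^{2} + 13 \cdot 7}{-5 + 7} = - \frac{-20 - 98 + 91}{2} = - \frac{-27}{2} = \left(-1\right) \left(- \frac{27}{2}\right) = \frac{27}{2}$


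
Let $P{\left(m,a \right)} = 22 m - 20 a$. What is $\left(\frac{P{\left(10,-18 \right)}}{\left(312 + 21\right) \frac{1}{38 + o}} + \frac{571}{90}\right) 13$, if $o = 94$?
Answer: $\frac{10227451}{3330} \approx 3071.3$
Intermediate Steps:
$P{\left(m,a \right)} = - 20 a + 22 m$
$\left(\frac{P{\left(10,-18 \right)}}{\left(312 + 21\right) \frac{1}{38 + o}} + \frac{571}{90}\right) 13 = \left(\frac{\left(-20\right) \left(-18\right) + 22 \cdot 10}{\left(312 + 21\right) \frac{1}{38 + 94}} + \frac{571}{90}\right) 13 = \left(\frac{360 + 220}{333 \cdot \frac{1}{132}} + 571 \cdot \frac{1}{90}\right) 13 = \left(\frac{580}{333 \cdot \frac{1}{132}} + \frac{571}{90}\right) 13 = \left(\frac{580}{\frac{111}{44}} + \frac{571}{90}\right) 13 = \left(580 \cdot \frac{44}{111} + \frac{571}{90}\right) 13 = \left(\frac{25520}{111} + \frac{571}{90}\right) 13 = \frac{786727}{3330} \cdot 13 = \frac{10227451}{3330}$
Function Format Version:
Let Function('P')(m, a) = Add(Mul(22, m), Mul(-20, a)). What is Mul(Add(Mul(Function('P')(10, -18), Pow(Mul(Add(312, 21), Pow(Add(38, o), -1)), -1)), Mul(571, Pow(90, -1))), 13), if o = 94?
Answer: Rational(10227451, 3330) ≈ 3071.3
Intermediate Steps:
Function('P')(m, a) = Add(Mul(-20, a), Mul(22, m))
Mul(Add(Mul(Function('P')(10, -18), Pow(Mul(Add(312, 21), Pow(Add(38, o), -1)), -1)), Mul(571, Pow(90, -1))), 13) = Mul(Add(Mul(Add(Mul(-20, -18), Mul(22, 10)), Pow(Mul(Add(312, 21), Pow(Add(38, 94), -1)), -1)), Mul(571, Pow(90, -1))), 13) = Mul(Add(Mul(Add(360, 220), Pow(Mul(333, Pow(132, -1)), -1)), Mul(571, Rational(1, 90))), 13) = Mul(Add(Mul(580, Pow(Mul(333, Rational(1, 132)), -1)), Rational(571, 90)), 13) = Mul(Add(Mul(580, Pow(Rational(111, 44), -1)), Rational(571, 90)), 13) = Mul(Add(Mul(580, Rational(44, 111)), Rational(571, 90)), 13) = Mul(Add(Rational(25520, 111), Rational(571, 90)), 13) = Mul(Rational(786727, 3330), 13) = Rational(10227451, 3330)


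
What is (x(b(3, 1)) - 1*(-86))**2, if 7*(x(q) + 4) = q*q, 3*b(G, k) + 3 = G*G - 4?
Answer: 26728900/3969 ≈ 6734.4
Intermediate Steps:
b(G, k) = -7/3 + G**2/3 (b(G, k) = -1 + (G*G - 4)/3 = -1 + (G**2 - 4)/3 = -1 + (-4 + G**2)/3 = -1 + (-4/3 + G**2/3) = -7/3 + G**2/3)
x(q) = -4 + q**2/7 (x(q) = -4 + (q*q)/7 = -4 + q**2/7)
(x(b(3, 1)) - 1*(-86))**2 = ((-4 + (-7/3 + (1/3)*3**2)**2/7) - 1*(-86))**2 = ((-4 + (-7/3 + (1/3)*9)**2/7) + 86)**2 = ((-4 + (-7/3 + 3)**2/7) + 86)**2 = ((-4 + (2/3)**2/7) + 86)**2 = ((-4 + (1/7)*(4/9)) + 86)**2 = ((-4 + 4/63) + 86)**2 = (-248/63 + 86)**2 = (5170/63)**2 = 26728900/3969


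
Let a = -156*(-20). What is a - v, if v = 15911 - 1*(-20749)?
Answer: -33540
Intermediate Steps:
a = 3120
v = 36660 (v = 15911 + 20749 = 36660)
a - v = 3120 - 1*36660 = 3120 - 36660 = -33540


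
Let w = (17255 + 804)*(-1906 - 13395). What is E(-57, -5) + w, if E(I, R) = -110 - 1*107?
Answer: -276320976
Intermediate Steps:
E(I, R) = -217 (E(I, R) = -110 - 107 = -217)
w = -276320759 (w = 18059*(-15301) = -276320759)
E(-57, -5) + w = -217 - 276320759 = -276320976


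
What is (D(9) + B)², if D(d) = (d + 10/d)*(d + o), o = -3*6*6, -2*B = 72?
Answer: 1075369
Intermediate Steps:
B = -36 (B = -½*72 = -36)
o = -108 (o = -18*6 = -108)
D(d) = (-108 + d)*(d + 10/d) (D(d) = (d + 10/d)*(d - 108) = (d + 10/d)*(-108 + d) = (-108 + d)*(d + 10/d))
(D(9) + B)² = ((10 + 9² - 1080/9 - 108*9) - 36)² = ((10 + 81 - 1080*⅑ - 972) - 36)² = ((10 + 81 - 120 - 972) - 36)² = (-1001 - 36)² = (-1037)² = 1075369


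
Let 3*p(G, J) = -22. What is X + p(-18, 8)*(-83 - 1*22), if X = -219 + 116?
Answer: 667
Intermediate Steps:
p(G, J) = -22/3 (p(G, J) = (⅓)*(-22) = -22/3)
X = -103
X + p(-18, 8)*(-83 - 1*22) = -103 - 22*(-83 - 1*22)/3 = -103 - 22*(-83 - 22)/3 = -103 - 22/3*(-105) = -103 + 770 = 667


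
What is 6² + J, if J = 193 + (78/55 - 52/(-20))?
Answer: 12816/55 ≈ 233.02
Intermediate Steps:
J = 10836/55 (J = 193 + (78*(1/55) - 52*(-1/20)) = 193 + (78/55 + 13/5) = 193 + 221/55 = 10836/55 ≈ 197.02)
6² + J = 6² + 10836/55 = 36 + 10836/55 = 12816/55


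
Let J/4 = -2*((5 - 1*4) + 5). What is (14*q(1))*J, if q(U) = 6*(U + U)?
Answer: -8064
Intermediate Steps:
q(U) = 12*U (q(U) = 6*(2*U) = 12*U)
J = -48 (J = 4*(-2*((5 - 1*4) + 5)) = 4*(-2*((5 - 4) + 5)) = 4*(-2*(1 + 5)) = 4*(-2*6) = 4*(-12) = -48)
(14*q(1))*J = (14*(12*1))*(-48) = (14*12)*(-48) = 168*(-48) = -8064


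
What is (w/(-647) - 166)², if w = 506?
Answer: 11644136464/418609 ≈ 27816.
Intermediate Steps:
(w/(-647) - 166)² = (506/(-647) - 166)² = (506*(-1/647) - 166)² = (-506/647 - 166)² = (-107908/647)² = 11644136464/418609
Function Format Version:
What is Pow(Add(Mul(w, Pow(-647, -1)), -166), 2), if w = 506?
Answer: Rational(11644136464, 418609) ≈ 27816.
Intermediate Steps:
Pow(Add(Mul(w, Pow(-647, -1)), -166), 2) = Pow(Add(Mul(506, Pow(-647, -1)), -166), 2) = Pow(Add(Mul(506, Rational(-1, 647)), -166), 2) = Pow(Add(Rational(-506, 647), -166), 2) = Pow(Rational(-107908, 647), 2) = Rational(11644136464, 418609)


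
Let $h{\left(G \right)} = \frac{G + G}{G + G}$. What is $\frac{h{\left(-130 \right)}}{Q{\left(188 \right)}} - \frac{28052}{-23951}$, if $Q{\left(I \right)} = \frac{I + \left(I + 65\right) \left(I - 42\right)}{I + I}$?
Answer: $\frac{525232064}{444602413} \approx 1.1814$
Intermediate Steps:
$h{\left(G \right)} = 1$ ($h{\left(G \right)} = \frac{2 G}{2 G} = 2 G \frac{1}{2 G} = 1$)
$Q{\left(I \right)} = \frac{I + \left(-42 + I\right) \left(65 + I\right)}{2 I}$ ($Q{\left(I \right)} = \frac{I + \left(65 + I\right) \left(-42 + I\right)}{2 I} = \left(I + \left(-42 + I\right) \left(65 + I\right)\right) \frac{1}{2 I} = \frac{I + \left(-42 + I\right) \left(65 + I\right)}{2 I}$)
$\frac{h{\left(-130 \right)}}{Q{\left(188 \right)}} - \frac{28052}{-23951} = 1 \frac{1}{12 + \frac{1}{2} \cdot 188 - \frac{1365}{188}} - \frac{28052}{-23951} = 1 \frac{1}{12 + 94 - \frac{1365}{188}} - - \frac{28052}{23951} = 1 \frac{1}{12 + 94 - \frac{1365}{188}} + \frac{28052}{23951} = 1 \frac{1}{\frac{18563}{188}} + \frac{28052}{23951} = 1 \cdot \frac{188}{18563} + \frac{28052}{23951} = \frac{188}{18563} + \frac{28052}{23951} = \frac{525232064}{444602413}$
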